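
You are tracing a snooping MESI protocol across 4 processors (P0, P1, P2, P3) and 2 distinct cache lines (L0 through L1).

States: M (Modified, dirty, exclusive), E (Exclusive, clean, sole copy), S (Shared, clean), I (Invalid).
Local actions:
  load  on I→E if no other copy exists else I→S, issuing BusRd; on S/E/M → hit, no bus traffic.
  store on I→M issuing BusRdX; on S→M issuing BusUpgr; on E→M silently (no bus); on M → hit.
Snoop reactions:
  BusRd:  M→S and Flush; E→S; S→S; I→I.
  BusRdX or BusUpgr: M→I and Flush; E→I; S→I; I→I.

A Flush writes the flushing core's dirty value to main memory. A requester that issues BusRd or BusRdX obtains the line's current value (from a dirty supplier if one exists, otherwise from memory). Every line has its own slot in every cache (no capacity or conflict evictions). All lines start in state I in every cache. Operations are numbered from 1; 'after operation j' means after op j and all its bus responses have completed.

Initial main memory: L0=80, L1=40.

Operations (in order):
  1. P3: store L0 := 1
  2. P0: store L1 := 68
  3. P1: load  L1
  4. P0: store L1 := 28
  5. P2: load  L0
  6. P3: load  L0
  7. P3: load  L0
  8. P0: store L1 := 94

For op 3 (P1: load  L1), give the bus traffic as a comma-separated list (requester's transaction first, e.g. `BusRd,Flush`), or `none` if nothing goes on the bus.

bus = BusRd,Flush

1. P3: store L0 := 1  bus=[BusRdX]  L0: P0=I P1=I P2=I P3=M  mem[L0]=80
2. P0: store L1 := 68  bus=[BusRdX]  L1: P0=M P1=I P2=I P3=I  mem[L1]=40
3. P1: load  L1  bus=[BusRd,Flush]  L1: P0=S P1=S P2=I P3=I  mem[L1]=68
4. P0: store L1 := 28  bus=[BusUpgr]  L1: P0=M P1=I P2=I P3=I  mem[L1]=68
5. P2: load  L0  bus=[BusRd,Flush]  L0: P0=I P1=I P2=S P3=S  mem[L0]=1
6. P3: load  L0  bus=[-]  L0: P0=I P1=I P2=S P3=S  mem[L0]=1
7. P3: load  L0  bus=[-]  L0: P0=I P1=I P2=S P3=S  mem[L0]=1
8. P0: store L1 := 94  bus=[-]  L1: P0=M P1=I P2=I P3=I  mem[L1]=68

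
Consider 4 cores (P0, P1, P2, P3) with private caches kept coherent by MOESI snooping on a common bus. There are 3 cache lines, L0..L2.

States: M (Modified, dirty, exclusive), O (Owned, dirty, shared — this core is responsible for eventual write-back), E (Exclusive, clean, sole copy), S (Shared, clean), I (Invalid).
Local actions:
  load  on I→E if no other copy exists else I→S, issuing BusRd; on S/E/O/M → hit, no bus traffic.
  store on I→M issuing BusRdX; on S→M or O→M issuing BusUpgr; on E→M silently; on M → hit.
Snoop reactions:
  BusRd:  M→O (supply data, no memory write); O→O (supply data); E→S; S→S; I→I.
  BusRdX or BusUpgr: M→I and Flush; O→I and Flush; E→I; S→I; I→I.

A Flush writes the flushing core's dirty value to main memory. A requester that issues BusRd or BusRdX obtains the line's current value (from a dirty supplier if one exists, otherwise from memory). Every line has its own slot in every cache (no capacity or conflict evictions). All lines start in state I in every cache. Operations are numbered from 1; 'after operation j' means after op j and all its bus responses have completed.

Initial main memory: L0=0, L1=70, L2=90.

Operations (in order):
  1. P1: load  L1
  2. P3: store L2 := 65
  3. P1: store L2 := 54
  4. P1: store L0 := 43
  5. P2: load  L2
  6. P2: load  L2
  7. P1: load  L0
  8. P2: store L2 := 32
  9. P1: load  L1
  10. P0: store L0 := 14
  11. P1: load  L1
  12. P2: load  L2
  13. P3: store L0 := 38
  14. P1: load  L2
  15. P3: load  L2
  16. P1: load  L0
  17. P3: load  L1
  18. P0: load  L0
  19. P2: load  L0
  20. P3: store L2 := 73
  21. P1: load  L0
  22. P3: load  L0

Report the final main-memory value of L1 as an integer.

  op1 P1: load  L1 → I/E/I/I on L1; bus BusRd; mem=70
  op2 P3: store L2 := 65 → I/I/I/M on L2; bus BusRdX; mem=90
  op3 P1: store L2 := 54 → I/M/I/I on L2; bus BusRdX Flush; mem=65
  op4 P1: store L0 := 43 → I/M/I/I on L0; bus BusRdX; mem=0
  op5 P2: load  L2 → I/O/S/I on L2; bus BusRd; mem=65
  op6 P2: load  L2 → I/O/S/I on L2; bus (none); mem=65
  op7 P1: load  L0 → I/M/I/I on L0; bus (none); mem=0
  op8 P2: store L2 := 32 → I/I/M/I on L2; bus BusUpgr Flush; mem=54
  op9 P1: load  L1 → I/E/I/I on L1; bus (none); mem=70
  op10 P0: store L0 := 14 → M/I/I/I on L0; bus BusRdX Flush; mem=43
  op11 P1: load  L1 → I/E/I/I on L1; bus (none); mem=70
  op12 P2: load  L2 → I/I/M/I on L2; bus (none); mem=54
  op13 P3: store L0 := 38 → I/I/I/M on L0; bus BusRdX Flush; mem=14
  op14 P1: load  L2 → I/S/O/I on L2; bus BusRd; mem=54
  op15 P3: load  L2 → I/S/O/S on L2; bus BusRd; mem=54
  op16 P1: load  L0 → I/S/I/O on L0; bus BusRd; mem=14
  op17 P3: load  L1 → I/S/I/S on L1; bus BusRd; mem=70
  op18 P0: load  L0 → S/S/I/O on L0; bus BusRd; mem=14
  op19 P2: load  L0 → S/S/S/O on L0; bus BusRd; mem=14
  op20 P3: store L2 := 73 → I/I/I/M on L2; bus BusUpgr Flush; mem=32
  op21 P1: load  L0 → S/S/S/O on L0; bus (none); mem=14
  op22 P3: load  L0 → S/S/S/O on L0; bus (none); mem=14

memory[L1] = 70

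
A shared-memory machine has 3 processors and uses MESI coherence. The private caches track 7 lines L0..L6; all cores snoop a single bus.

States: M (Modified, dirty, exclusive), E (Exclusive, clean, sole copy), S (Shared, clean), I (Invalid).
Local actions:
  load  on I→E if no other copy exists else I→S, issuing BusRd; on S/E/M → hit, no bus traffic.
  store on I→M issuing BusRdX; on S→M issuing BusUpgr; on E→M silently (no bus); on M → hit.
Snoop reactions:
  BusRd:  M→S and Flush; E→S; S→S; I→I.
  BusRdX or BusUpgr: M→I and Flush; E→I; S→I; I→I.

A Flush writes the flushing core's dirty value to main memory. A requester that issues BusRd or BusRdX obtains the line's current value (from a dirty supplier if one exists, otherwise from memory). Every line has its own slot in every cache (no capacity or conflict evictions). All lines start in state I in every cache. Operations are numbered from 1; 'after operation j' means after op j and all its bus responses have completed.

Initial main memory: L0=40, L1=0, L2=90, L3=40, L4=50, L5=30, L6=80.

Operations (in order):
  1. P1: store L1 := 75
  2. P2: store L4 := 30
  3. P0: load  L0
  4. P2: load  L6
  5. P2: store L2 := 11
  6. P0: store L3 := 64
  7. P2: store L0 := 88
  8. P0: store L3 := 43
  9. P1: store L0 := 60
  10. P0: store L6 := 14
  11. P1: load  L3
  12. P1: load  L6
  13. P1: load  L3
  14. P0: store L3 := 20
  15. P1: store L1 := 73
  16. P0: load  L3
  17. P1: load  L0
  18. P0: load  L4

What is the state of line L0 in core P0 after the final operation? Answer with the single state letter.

1. P1: store L1 := 75  bus=[BusRdX]  L1: P0=I P1=M P2=I  mem[L1]=0
2. P2: store L4 := 30  bus=[BusRdX]  L4: P0=I P1=I P2=M  mem[L4]=50
3. P0: load  L0  bus=[BusRd]  L0: P0=E P1=I P2=I  mem[L0]=40
4. P2: load  L6  bus=[BusRd]  L6: P0=I P1=I P2=E  mem[L6]=80
5. P2: store L2 := 11  bus=[BusRdX]  L2: P0=I P1=I P2=M  mem[L2]=90
6. P0: store L3 := 64  bus=[BusRdX]  L3: P0=M P1=I P2=I  mem[L3]=40
7. P2: store L0 := 88  bus=[BusRdX]  L0: P0=I P1=I P2=M  mem[L0]=40
8. P0: store L3 := 43  bus=[-]  L3: P0=M P1=I P2=I  mem[L3]=40
9. P1: store L0 := 60  bus=[BusRdX,Flush]  L0: P0=I P1=M P2=I  mem[L0]=88
10. P0: store L6 := 14  bus=[BusRdX]  L6: P0=M P1=I P2=I  mem[L6]=80
11. P1: load  L3  bus=[BusRd,Flush]  L3: P0=S P1=S P2=I  mem[L3]=43
12. P1: load  L6  bus=[BusRd,Flush]  L6: P0=S P1=S P2=I  mem[L6]=14
13. P1: load  L3  bus=[-]  L3: P0=S P1=S P2=I  mem[L3]=43
14. P0: store L3 := 20  bus=[BusUpgr]  L3: P0=M P1=I P2=I  mem[L3]=43
15. P1: store L1 := 73  bus=[-]  L1: P0=I P1=M P2=I  mem[L1]=0
16. P0: load  L3  bus=[-]  L3: P0=M P1=I P2=I  mem[L3]=43
17. P1: load  L0  bus=[-]  L0: P0=I P1=M P2=I  mem[L0]=88
18. P0: load  L4  bus=[BusRd,Flush]  L4: P0=S P1=I P2=S  mem[L4]=30

state = I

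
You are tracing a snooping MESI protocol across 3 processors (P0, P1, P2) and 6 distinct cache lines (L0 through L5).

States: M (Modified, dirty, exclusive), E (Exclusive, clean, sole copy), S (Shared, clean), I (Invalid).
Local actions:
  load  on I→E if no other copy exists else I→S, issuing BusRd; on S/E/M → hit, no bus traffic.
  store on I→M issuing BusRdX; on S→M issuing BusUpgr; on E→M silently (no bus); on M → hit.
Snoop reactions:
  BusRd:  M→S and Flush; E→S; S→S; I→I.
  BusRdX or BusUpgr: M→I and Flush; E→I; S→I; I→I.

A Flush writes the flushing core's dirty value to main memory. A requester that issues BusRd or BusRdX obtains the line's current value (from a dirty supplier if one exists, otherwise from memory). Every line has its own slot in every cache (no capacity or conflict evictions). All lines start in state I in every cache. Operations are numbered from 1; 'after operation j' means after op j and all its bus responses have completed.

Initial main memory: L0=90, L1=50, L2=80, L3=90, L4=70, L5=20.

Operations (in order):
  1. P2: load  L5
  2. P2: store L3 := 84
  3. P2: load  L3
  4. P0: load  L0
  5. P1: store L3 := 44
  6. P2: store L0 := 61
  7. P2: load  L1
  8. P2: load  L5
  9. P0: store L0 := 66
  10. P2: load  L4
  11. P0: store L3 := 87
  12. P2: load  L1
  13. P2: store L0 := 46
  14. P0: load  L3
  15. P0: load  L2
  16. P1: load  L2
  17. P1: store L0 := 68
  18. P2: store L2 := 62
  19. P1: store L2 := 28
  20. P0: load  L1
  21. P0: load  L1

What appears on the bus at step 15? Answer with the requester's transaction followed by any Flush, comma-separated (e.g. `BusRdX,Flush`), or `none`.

1. P2: load  L5  bus=[BusRd]  L5: P0=I P1=I P2=E  mem[L5]=20
2. P2: store L3 := 84  bus=[BusRdX]  L3: P0=I P1=I P2=M  mem[L3]=90
3. P2: load  L3  bus=[-]  L3: P0=I P1=I P2=M  mem[L3]=90
4. P0: load  L0  bus=[BusRd]  L0: P0=E P1=I P2=I  mem[L0]=90
5. P1: store L3 := 44  bus=[BusRdX,Flush]  L3: P0=I P1=M P2=I  mem[L3]=84
6. P2: store L0 := 61  bus=[BusRdX]  L0: P0=I P1=I P2=M  mem[L0]=90
7. P2: load  L1  bus=[BusRd]  L1: P0=I P1=I P2=E  mem[L1]=50
8. P2: load  L5  bus=[-]  L5: P0=I P1=I P2=E  mem[L5]=20
9. P0: store L0 := 66  bus=[BusRdX,Flush]  L0: P0=M P1=I P2=I  mem[L0]=61
10. P2: load  L4  bus=[BusRd]  L4: P0=I P1=I P2=E  mem[L4]=70
11. P0: store L3 := 87  bus=[BusRdX,Flush]  L3: P0=M P1=I P2=I  mem[L3]=44
12. P2: load  L1  bus=[-]  L1: P0=I P1=I P2=E  mem[L1]=50
13. P2: store L0 := 46  bus=[BusRdX,Flush]  L0: P0=I P1=I P2=M  mem[L0]=66
14. P0: load  L3  bus=[-]  L3: P0=M P1=I P2=I  mem[L3]=44
15. P0: load  L2  bus=[BusRd]  L2: P0=E P1=I P2=I  mem[L2]=80
16. P1: load  L2  bus=[BusRd]  L2: P0=S P1=S P2=I  mem[L2]=80
17. P1: store L0 := 68  bus=[BusRdX,Flush]  L0: P0=I P1=M P2=I  mem[L0]=46
18. P2: store L2 := 62  bus=[BusRdX]  L2: P0=I P1=I P2=M  mem[L2]=80
19. P1: store L2 := 28  bus=[BusRdX,Flush]  L2: P0=I P1=M P2=I  mem[L2]=62
20. P0: load  L1  bus=[BusRd]  L1: P0=S P1=I P2=S  mem[L1]=50
21. P0: load  L1  bus=[-]  L1: P0=S P1=I P2=S  mem[L1]=50

bus = BusRd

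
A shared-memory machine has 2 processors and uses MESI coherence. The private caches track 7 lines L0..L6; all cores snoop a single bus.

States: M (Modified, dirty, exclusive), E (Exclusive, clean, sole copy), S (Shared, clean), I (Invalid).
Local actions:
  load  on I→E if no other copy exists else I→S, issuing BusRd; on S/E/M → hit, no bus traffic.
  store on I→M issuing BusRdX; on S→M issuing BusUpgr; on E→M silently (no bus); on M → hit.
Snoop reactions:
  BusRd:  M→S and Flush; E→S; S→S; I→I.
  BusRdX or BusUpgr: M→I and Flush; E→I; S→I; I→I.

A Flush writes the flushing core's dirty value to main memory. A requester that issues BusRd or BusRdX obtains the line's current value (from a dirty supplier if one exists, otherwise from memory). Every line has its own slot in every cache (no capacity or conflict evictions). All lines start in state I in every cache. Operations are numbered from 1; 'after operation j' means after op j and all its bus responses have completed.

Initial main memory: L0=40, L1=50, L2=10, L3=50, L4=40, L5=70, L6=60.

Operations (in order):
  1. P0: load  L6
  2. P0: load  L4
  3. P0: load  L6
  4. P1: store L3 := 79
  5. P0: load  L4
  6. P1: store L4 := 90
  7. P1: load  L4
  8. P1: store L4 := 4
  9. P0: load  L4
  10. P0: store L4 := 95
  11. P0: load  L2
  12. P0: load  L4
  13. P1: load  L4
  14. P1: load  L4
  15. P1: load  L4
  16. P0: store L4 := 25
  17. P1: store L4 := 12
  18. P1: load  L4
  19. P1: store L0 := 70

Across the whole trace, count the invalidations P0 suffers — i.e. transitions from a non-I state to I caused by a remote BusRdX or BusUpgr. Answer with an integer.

step 1: P0: load  L6  ⟶  EI  (L6)  txn=BusRd  M[L6]=60
step 2: P0: load  L4  ⟶  EI  (L4)  txn=BusRd  M[L4]=40
step 3: P0: load  L6  ⟶  EI  (L6)  txn=∅  M[L6]=60
step 4: P1: store L3 := 79  ⟶  IM  (L3)  txn=BusRdX  M[L3]=50
step 5: P0: load  L4  ⟶  EI  (L4)  txn=∅  M[L4]=40
step 6: P1: store L4 := 90  ⟶  IM  (L4)  txn=BusRdX  M[L4]=40
step 7: P1: load  L4  ⟶  IM  (L4)  txn=∅  M[L4]=40
step 8: P1: store L4 := 4  ⟶  IM  (L4)  txn=∅  M[L4]=40
step 9: P0: load  L4  ⟶  SS  (L4)  txn=BusRd+Flush  M[L4]=4
step 10: P0: store L4 := 95  ⟶  MI  (L4)  txn=BusUpgr  M[L4]=4
step 11: P0: load  L2  ⟶  EI  (L2)  txn=BusRd  M[L2]=10
step 12: P0: load  L4  ⟶  MI  (L4)  txn=∅  M[L4]=4
step 13: P1: load  L4  ⟶  SS  (L4)  txn=BusRd+Flush  M[L4]=95
step 14: P1: load  L4  ⟶  SS  (L4)  txn=∅  M[L4]=95
step 15: P1: load  L4  ⟶  SS  (L4)  txn=∅  M[L4]=95
step 16: P0: store L4 := 25  ⟶  MI  (L4)  txn=BusUpgr  M[L4]=95
step 17: P1: store L4 := 12  ⟶  IM  (L4)  txn=BusRdX+Flush  M[L4]=25
step 18: P1: load  L4  ⟶  IM  (L4)  txn=∅  M[L4]=25
step 19: P1: store L0 := 70  ⟶  IM  (L0)  txn=BusRdX  M[L0]=40

invalidations = 2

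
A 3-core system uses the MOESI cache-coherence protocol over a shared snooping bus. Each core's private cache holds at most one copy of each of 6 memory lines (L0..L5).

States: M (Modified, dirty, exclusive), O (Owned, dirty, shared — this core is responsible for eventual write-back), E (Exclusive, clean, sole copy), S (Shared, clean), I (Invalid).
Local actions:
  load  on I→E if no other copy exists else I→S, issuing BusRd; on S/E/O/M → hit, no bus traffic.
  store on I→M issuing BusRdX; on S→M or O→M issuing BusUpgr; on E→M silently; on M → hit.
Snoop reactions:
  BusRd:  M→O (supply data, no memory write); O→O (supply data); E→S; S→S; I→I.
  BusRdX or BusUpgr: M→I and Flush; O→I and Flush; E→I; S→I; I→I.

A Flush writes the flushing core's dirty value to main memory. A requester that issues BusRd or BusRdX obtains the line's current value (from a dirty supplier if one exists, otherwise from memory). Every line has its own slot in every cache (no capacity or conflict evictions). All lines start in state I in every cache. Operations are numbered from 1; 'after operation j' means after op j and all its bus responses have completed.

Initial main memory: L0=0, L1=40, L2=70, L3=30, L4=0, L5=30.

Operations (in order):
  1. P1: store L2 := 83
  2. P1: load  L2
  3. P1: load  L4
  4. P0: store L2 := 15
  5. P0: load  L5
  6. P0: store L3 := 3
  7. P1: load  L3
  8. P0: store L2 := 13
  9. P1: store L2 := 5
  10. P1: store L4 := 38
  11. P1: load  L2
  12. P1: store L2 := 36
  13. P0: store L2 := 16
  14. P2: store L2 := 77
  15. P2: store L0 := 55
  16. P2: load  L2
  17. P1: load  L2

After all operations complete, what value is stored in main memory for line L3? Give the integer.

  op1 P1: store L2 := 83 → I/M/I on L2; bus BusRdX; mem=70
  op2 P1: load  L2 → I/M/I on L2; bus (none); mem=70
  op3 P1: load  L4 → I/E/I on L4; bus BusRd; mem=0
  op4 P0: store L2 := 15 → M/I/I on L2; bus BusRdX Flush; mem=83
  op5 P0: load  L5 → E/I/I on L5; bus BusRd; mem=30
  op6 P0: store L3 := 3 → M/I/I on L3; bus BusRdX; mem=30
  op7 P1: load  L3 → O/S/I on L3; bus BusRd; mem=30
  op8 P0: store L2 := 13 → M/I/I on L2; bus (none); mem=83
  op9 P1: store L2 := 5 → I/M/I on L2; bus BusRdX Flush; mem=13
  op10 P1: store L4 := 38 → I/M/I on L4; bus (none); mem=0
  op11 P1: load  L2 → I/M/I on L2; bus (none); mem=13
  op12 P1: store L2 := 36 → I/M/I on L2; bus (none); mem=13
  op13 P0: store L2 := 16 → M/I/I on L2; bus BusRdX Flush; mem=36
  op14 P2: store L2 := 77 → I/I/M on L2; bus BusRdX Flush; mem=16
  op15 P2: store L0 := 55 → I/I/M on L0; bus BusRdX; mem=0
  op16 P2: load  L2 → I/I/M on L2; bus (none); mem=16
  op17 P1: load  L2 → I/S/O on L2; bus BusRd; mem=16

memory[L3] = 30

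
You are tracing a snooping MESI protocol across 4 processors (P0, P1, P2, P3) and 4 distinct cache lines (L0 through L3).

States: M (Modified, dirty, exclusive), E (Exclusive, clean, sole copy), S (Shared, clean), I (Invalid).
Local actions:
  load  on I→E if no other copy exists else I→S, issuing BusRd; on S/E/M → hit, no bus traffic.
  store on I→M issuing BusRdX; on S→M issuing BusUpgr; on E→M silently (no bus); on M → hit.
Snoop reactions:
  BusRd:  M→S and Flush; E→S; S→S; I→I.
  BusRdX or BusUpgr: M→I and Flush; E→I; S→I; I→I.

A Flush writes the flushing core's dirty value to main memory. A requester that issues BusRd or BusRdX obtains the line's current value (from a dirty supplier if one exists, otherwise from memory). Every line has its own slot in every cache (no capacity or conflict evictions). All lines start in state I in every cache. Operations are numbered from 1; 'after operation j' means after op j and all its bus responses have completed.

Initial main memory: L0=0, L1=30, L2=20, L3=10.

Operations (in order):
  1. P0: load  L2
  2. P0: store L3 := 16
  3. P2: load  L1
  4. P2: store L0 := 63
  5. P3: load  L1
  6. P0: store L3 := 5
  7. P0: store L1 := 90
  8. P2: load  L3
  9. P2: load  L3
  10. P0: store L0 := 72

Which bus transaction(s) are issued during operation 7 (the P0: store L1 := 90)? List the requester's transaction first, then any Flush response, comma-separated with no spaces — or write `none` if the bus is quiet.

[1] P0: load  L2 | P0:E(20), P1:I, P2:I, P3:I | bus: BusRd
[2] P0: store L3 := 16 | P0:M(16), P1:I, P2:I, P3:I | bus: BusRdX
[3] P2: load  L1 | P0:I, P1:I, P2:E(30), P3:I | bus: BusRd
[4] P2: store L0 := 63 | P0:I, P1:I, P2:M(63), P3:I | bus: BusRdX
[5] P3: load  L1 | P0:I, P1:I, P2:S(30), P3:S(30) | bus: BusRd
[6] P0: store L3 := 5 | P0:M(5), P1:I, P2:I, P3:I | bus: none
[7] P0: store L1 := 90 | P0:M(90), P1:I, P2:I, P3:I | bus: BusRdX
[8] P2: load  L3 | P0:S(5), P1:I, P2:S(5), P3:I | bus: BusRd,Flush
[9] P2: load  L3 | P0:S(5), P1:I, P2:S(5), P3:I | bus: none
[10] P0: store L0 := 72 | P0:M(72), P1:I, P2:I, P3:I | bus: BusRdX,Flush

bus = BusRdX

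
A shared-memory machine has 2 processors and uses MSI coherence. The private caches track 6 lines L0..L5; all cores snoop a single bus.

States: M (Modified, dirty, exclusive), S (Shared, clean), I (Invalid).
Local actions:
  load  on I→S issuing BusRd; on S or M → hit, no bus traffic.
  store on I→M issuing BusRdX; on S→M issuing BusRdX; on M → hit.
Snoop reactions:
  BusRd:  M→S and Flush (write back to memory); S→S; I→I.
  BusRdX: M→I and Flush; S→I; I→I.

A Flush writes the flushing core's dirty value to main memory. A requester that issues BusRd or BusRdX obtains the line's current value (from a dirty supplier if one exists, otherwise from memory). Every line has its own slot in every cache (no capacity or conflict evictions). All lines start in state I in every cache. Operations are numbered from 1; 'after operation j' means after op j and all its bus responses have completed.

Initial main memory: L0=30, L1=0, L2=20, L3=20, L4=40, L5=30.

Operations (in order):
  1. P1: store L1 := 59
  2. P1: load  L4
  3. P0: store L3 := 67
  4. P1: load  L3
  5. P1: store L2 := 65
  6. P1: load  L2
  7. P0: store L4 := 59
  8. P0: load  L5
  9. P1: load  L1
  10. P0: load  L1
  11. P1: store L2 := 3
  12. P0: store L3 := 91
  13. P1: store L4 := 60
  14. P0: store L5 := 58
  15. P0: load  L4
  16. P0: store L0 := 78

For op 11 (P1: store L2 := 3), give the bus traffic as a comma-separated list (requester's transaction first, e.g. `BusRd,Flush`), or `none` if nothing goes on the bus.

bus = none

step 1: P1: store L1 := 59  ⟶  IM  (L1)  txn=BusRdX  M[L1]=0
step 2: P1: load  L4  ⟶  IS  (L4)  txn=BusRd  M[L4]=40
step 3: P0: store L3 := 67  ⟶  MI  (L3)  txn=BusRdX  M[L3]=20
step 4: P1: load  L3  ⟶  SS  (L3)  txn=BusRd+Flush  M[L3]=67
step 5: P1: store L2 := 65  ⟶  IM  (L2)  txn=BusRdX  M[L2]=20
step 6: P1: load  L2  ⟶  IM  (L2)  txn=∅  M[L2]=20
step 7: P0: store L4 := 59  ⟶  MI  (L4)  txn=BusRdX  M[L4]=40
step 8: P0: load  L5  ⟶  SI  (L5)  txn=BusRd  M[L5]=30
step 9: P1: load  L1  ⟶  IM  (L1)  txn=∅  M[L1]=0
step 10: P0: load  L1  ⟶  SS  (L1)  txn=BusRd+Flush  M[L1]=59
step 11: P1: store L2 := 3  ⟶  IM  (L2)  txn=∅  M[L2]=20
step 12: P0: store L3 := 91  ⟶  MI  (L3)  txn=BusRdX  M[L3]=67
step 13: P1: store L4 := 60  ⟶  IM  (L4)  txn=BusRdX+Flush  M[L4]=59
step 14: P0: store L5 := 58  ⟶  MI  (L5)  txn=BusRdX  M[L5]=30
step 15: P0: load  L4  ⟶  SS  (L4)  txn=BusRd+Flush  M[L4]=60
step 16: P0: store L0 := 78  ⟶  MI  (L0)  txn=BusRdX  M[L0]=30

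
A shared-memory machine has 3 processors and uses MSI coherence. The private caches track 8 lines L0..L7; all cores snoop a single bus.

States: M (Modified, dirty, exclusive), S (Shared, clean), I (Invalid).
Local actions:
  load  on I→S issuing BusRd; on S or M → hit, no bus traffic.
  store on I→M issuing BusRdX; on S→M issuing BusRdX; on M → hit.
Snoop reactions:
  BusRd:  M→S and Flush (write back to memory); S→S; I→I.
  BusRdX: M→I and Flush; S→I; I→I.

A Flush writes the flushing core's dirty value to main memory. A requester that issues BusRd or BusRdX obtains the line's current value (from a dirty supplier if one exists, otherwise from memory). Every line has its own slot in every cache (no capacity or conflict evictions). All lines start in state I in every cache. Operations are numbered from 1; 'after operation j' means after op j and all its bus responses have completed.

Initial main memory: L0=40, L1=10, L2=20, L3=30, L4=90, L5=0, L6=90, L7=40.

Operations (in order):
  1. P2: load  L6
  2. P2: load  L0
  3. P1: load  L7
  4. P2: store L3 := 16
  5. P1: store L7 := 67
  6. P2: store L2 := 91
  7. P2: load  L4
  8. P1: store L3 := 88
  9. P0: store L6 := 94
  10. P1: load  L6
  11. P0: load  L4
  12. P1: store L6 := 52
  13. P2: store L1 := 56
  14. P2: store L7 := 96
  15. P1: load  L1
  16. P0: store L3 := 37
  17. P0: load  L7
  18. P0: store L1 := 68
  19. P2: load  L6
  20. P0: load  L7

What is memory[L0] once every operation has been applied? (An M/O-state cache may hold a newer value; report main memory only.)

memory[L0] = 40

[1] P2: load  L6 | P0:I, P1:I, P2:S(90) | bus: BusRd
[2] P2: load  L0 | P0:I, P1:I, P2:S(40) | bus: BusRd
[3] P1: load  L7 | P0:I, P1:S(40), P2:I | bus: BusRd
[4] P2: store L3 := 16 | P0:I, P1:I, P2:M(16) | bus: BusRdX
[5] P1: store L7 := 67 | P0:I, P1:M(67), P2:I | bus: BusRdX
[6] P2: store L2 := 91 | P0:I, P1:I, P2:M(91) | bus: BusRdX
[7] P2: load  L4 | P0:I, P1:I, P2:S(90) | bus: BusRd
[8] P1: store L3 := 88 | P0:I, P1:M(88), P2:I | bus: BusRdX,Flush
[9] P0: store L6 := 94 | P0:M(94), P1:I, P2:I | bus: BusRdX
[10] P1: load  L6 | P0:S(94), P1:S(94), P2:I | bus: BusRd,Flush
[11] P0: load  L4 | P0:S(90), P1:I, P2:S(90) | bus: BusRd
[12] P1: store L6 := 52 | P0:I, P1:M(52), P2:I | bus: BusRdX
[13] P2: store L1 := 56 | P0:I, P1:I, P2:M(56) | bus: BusRdX
[14] P2: store L7 := 96 | P0:I, P1:I, P2:M(96) | bus: BusRdX,Flush
[15] P1: load  L1 | P0:I, P1:S(56), P2:S(56) | bus: BusRd,Flush
[16] P0: store L3 := 37 | P0:M(37), P1:I, P2:I | bus: BusRdX,Flush
[17] P0: load  L7 | P0:S(96), P1:I, P2:S(96) | bus: BusRd,Flush
[18] P0: store L1 := 68 | P0:M(68), P1:I, P2:I | bus: BusRdX
[19] P2: load  L6 | P0:I, P1:S(52), P2:S(52) | bus: BusRd,Flush
[20] P0: load  L7 | P0:S(96), P1:I, P2:S(96) | bus: none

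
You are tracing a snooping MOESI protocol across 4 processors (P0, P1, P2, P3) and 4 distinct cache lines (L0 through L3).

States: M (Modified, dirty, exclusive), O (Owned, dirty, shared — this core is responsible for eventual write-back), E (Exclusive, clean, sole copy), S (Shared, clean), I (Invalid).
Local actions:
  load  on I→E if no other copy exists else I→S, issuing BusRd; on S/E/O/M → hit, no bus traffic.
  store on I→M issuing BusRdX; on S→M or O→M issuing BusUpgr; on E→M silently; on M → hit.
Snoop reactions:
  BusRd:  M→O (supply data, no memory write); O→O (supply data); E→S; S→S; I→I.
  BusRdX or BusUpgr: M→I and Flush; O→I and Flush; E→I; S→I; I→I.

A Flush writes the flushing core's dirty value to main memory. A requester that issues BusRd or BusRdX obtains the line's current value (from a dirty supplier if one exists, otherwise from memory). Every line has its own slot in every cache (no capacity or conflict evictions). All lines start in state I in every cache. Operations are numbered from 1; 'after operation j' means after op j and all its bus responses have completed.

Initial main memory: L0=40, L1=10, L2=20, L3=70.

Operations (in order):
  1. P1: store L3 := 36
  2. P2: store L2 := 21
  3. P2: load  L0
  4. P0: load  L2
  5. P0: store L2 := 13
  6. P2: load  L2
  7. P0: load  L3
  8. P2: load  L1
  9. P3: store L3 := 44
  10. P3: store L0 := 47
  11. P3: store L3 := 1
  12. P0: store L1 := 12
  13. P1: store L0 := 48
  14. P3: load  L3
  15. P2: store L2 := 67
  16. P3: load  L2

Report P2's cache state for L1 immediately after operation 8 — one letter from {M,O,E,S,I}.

state = E

1. P1: store L3 := 36  bus=[BusRdX]  L3: P0=I P1=M P2=I P3=I  mem[L3]=70
2. P2: store L2 := 21  bus=[BusRdX]  L2: P0=I P1=I P2=M P3=I  mem[L2]=20
3. P2: load  L0  bus=[BusRd]  L0: P0=I P1=I P2=E P3=I  mem[L0]=40
4. P0: load  L2  bus=[BusRd]  L2: P0=S P1=I P2=O P3=I  mem[L2]=20
5. P0: store L2 := 13  bus=[BusUpgr,Flush]  L2: P0=M P1=I P2=I P3=I  mem[L2]=21
6. P2: load  L2  bus=[BusRd]  L2: P0=O P1=I P2=S P3=I  mem[L2]=21
7. P0: load  L3  bus=[BusRd]  L3: P0=S P1=O P2=I P3=I  mem[L3]=70
8. P2: load  L1  bus=[BusRd]  L1: P0=I P1=I P2=E P3=I  mem[L1]=10
9. P3: store L3 := 44  bus=[BusRdX,Flush]  L3: P0=I P1=I P2=I P3=M  mem[L3]=36
10. P3: store L0 := 47  bus=[BusRdX]  L0: P0=I P1=I P2=I P3=M  mem[L0]=40
11. P3: store L3 := 1  bus=[-]  L3: P0=I P1=I P2=I P3=M  mem[L3]=36
12. P0: store L1 := 12  bus=[BusRdX]  L1: P0=M P1=I P2=I P3=I  mem[L1]=10
13. P1: store L0 := 48  bus=[BusRdX,Flush]  L0: P0=I P1=M P2=I P3=I  mem[L0]=47
14. P3: load  L3  bus=[-]  L3: P0=I P1=I P2=I P3=M  mem[L3]=36
15. P2: store L2 := 67  bus=[BusUpgr,Flush]  L2: P0=I P1=I P2=M P3=I  mem[L2]=13
16. P3: load  L2  bus=[BusRd]  L2: P0=I P1=I P2=O P3=S  mem[L2]=13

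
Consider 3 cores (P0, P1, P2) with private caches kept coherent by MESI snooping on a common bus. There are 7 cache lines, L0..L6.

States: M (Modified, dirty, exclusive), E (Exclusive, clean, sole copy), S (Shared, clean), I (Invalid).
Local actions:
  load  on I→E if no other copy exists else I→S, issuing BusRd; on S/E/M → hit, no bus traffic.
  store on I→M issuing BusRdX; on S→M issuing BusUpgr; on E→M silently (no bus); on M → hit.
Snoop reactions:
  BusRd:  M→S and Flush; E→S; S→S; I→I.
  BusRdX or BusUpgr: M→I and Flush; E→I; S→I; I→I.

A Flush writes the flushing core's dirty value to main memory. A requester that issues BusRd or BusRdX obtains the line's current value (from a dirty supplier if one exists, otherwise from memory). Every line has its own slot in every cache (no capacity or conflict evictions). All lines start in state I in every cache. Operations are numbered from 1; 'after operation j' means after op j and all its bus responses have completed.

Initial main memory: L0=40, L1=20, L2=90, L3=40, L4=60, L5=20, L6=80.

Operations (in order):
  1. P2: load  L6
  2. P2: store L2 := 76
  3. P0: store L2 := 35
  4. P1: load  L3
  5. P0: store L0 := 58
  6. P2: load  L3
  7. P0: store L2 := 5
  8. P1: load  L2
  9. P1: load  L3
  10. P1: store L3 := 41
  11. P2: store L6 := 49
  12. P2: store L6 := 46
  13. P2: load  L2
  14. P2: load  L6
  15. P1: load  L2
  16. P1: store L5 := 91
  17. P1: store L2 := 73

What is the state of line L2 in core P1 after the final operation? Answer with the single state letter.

state = M

[1] P2: load  L6 | P0:I, P1:I, P2:E(80) | bus: BusRd
[2] P2: store L2 := 76 | P0:I, P1:I, P2:M(76) | bus: BusRdX
[3] P0: store L2 := 35 | P0:M(35), P1:I, P2:I | bus: BusRdX,Flush
[4] P1: load  L3 | P0:I, P1:E(40), P2:I | bus: BusRd
[5] P0: store L0 := 58 | P0:M(58), P1:I, P2:I | bus: BusRdX
[6] P2: load  L3 | P0:I, P1:S(40), P2:S(40) | bus: BusRd
[7] P0: store L2 := 5 | P0:M(5), P1:I, P2:I | bus: none
[8] P1: load  L2 | P0:S(5), P1:S(5), P2:I | bus: BusRd,Flush
[9] P1: load  L3 | P0:I, P1:S(40), P2:S(40) | bus: none
[10] P1: store L3 := 41 | P0:I, P1:M(41), P2:I | bus: BusUpgr
[11] P2: store L6 := 49 | P0:I, P1:I, P2:M(49) | bus: none
[12] P2: store L6 := 46 | P0:I, P1:I, P2:M(46) | bus: none
[13] P2: load  L2 | P0:S(5), P1:S(5), P2:S(5) | bus: BusRd
[14] P2: load  L6 | P0:I, P1:I, P2:M(46) | bus: none
[15] P1: load  L2 | P0:S(5), P1:S(5), P2:S(5) | bus: none
[16] P1: store L5 := 91 | P0:I, P1:M(91), P2:I | bus: BusRdX
[17] P1: store L2 := 73 | P0:I, P1:M(73), P2:I | bus: BusUpgr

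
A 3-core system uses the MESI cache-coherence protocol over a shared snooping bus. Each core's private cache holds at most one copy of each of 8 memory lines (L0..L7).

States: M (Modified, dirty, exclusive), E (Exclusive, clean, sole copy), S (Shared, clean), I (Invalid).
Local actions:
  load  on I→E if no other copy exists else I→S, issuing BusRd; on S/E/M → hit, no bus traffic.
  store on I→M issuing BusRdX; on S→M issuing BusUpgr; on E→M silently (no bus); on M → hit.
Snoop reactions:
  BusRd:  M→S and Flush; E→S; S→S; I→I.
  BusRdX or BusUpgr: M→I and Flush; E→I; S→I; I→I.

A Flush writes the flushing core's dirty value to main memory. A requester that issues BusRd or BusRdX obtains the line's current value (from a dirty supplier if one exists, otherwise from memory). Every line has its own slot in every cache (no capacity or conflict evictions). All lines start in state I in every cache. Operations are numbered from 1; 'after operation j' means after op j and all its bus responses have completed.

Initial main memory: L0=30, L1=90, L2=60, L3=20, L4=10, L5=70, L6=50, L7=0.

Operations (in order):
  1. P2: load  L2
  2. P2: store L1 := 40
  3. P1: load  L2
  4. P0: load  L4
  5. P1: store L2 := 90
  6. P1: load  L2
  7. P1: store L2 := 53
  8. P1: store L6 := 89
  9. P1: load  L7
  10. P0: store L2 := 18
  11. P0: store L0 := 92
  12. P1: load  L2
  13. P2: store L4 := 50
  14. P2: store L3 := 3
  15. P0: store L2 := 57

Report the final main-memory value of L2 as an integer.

step 1: P2: load  L2  ⟶  IIE  (L2)  txn=BusRd  M[L2]=60
step 2: P2: store L1 := 40  ⟶  IIM  (L1)  txn=BusRdX  M[L1]=90
step 3: P1: load  L2  ⟶  ISS  (L2)  txn=BusRd  M[L2]=60
step 4: P0: load  L4  ⟶  EII  (L4)  txn=BusRd  M[L4]=10
step 5: P1: store L2 := 90  ⟶  IMI  (L2)  txn=BusUpgr  M[L2]=60
step 6: P1: load  L2  ⟶  IMI  (L2)  txn=∅  M[L2]=60
step 7: P1: store L2 := 53  ⟶  IMI  (L2)  txn=∅  M[L2]=60
step 8: P1: store L6 := 89  ⟶  IMI  (L6)  txn=BusRdX  M[L6]=50
step 9: P1: load  L7  ⟶  IEI  (L7)  txn=BusRd  M[L7]=0
step 10: P0: store L2 := 18  ⟶  MII  (L2)  txn=BusRdX+Flush  M[L2]=53
step 11: P0: store L0 := 92  ⟶  MII  (L0)  txn=BusRdX  M[L0]=30
step 12: P1: load  L2  ⟶  SSI  (L2)  txn=BusRd+Flush  M[L2]=18
step 13: P2: store L4 := 50  ⟶  IIM  (L4)  txn=BusRdX  M[L4]=10
step 14: P2: store L3 := 3  ⟶  IIM  (L3)  txn=BusRdX  M[L3]=20
step 15: P0: store L2 := 57  ⟶  MII  (L2)  txn=BusUpgr  M[L2]=18

memory[L2] = 18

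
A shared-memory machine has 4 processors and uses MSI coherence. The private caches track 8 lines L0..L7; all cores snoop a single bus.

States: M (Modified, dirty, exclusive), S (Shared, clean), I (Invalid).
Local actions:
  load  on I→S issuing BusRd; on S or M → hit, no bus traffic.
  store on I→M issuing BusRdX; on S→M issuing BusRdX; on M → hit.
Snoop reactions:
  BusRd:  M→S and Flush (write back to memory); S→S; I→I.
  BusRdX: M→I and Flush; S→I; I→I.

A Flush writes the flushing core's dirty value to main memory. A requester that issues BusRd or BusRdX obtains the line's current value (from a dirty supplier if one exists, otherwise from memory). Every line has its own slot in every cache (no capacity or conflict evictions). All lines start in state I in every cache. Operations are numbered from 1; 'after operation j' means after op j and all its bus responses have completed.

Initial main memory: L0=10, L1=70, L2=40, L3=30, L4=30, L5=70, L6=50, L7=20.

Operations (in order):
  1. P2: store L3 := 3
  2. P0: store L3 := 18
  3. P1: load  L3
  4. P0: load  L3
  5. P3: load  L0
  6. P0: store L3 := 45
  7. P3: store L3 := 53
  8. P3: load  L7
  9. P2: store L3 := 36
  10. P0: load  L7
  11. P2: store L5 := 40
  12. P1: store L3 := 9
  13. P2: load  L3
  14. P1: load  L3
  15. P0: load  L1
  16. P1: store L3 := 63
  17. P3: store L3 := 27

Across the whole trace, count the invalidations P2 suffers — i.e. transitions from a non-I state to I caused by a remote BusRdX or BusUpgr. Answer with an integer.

1. P2: store L3 := 3  bus=[BusRdX]  L3: P0=I P1=I P2=M P3=I  mem[L3]=30
2. P0: store L3 := 18  bus=[BusRdX,Flush]  L3: P0=M P1=I P2=I P3=I  mem[L3]=3
3. P1: load  L3  bus=[BusRd,Flush]  L3: P0=S P1=S P2=I P3=I  mem[L3]=18
4. P0: load  L3  bus=[-]  L3: P0=S P1=S P2=I P3=I  mem[L3]=18
5. P3: load  L0  bus=[BusRd]  L0: P0=I P1=I P2=I P3=S  mem[L0]=10
6. P0: store L3 := 45  bus=[BusRdX]  L3: P0=M P1=I P2=I P3=I  mem[L3]=18
7. P3: store L3 := 53  bus=[BusRdX,Flush]  L3: P0=I P1=I P2=I P3=M  mem[L3]=45
8. P3: load  L7  bus=[BusRd]  L7: P0=I P1=I P2=I P3=S  mem[L7]=20
9. P2: store L3 := 36  bus=[BusRdX,Flush]  L3: P0=I P1=I P2=M P3=I  mem[L3]=53
10. P0: load  L7  bus=[BusRd]  L7: P0=S P1=I P2=I P3=S  mem[L7]=20
11. P2: store L5 := 40  bus=[BusRdX]  L5: P0=I P1=I P2=M P3=I  mem[L5]=70
12. P1: store L3 := 9  bus=[BusRdX,Flush]  L3: P0=I P1=M P2=I P3=I  mem[L3]=36
13. P2: load  L3  bus=[BusRd,Flush]  L3: P0=I P1=S P2=S P3=I  mem[L3]=9
14. P1: load  L3  bus=[-]  L3: P0=I P1=S P2=S P3=I  mem[L3]=9
15. P0: load  L1  bus=[BusRd]  L1: P0=S P1=I P2=I P3=I  mem[L1]=70
16. P1: store L3 := 63  bus=[BusRdX]  L3: P0=I P1=M P2=I P3=I  mem[L3]=9
17. P3: store L3 := 27  bus=[BusRdX,Flush]  L3: P0=I P1=I P2=I P3=M  mem[L3]=63

invalidations = 3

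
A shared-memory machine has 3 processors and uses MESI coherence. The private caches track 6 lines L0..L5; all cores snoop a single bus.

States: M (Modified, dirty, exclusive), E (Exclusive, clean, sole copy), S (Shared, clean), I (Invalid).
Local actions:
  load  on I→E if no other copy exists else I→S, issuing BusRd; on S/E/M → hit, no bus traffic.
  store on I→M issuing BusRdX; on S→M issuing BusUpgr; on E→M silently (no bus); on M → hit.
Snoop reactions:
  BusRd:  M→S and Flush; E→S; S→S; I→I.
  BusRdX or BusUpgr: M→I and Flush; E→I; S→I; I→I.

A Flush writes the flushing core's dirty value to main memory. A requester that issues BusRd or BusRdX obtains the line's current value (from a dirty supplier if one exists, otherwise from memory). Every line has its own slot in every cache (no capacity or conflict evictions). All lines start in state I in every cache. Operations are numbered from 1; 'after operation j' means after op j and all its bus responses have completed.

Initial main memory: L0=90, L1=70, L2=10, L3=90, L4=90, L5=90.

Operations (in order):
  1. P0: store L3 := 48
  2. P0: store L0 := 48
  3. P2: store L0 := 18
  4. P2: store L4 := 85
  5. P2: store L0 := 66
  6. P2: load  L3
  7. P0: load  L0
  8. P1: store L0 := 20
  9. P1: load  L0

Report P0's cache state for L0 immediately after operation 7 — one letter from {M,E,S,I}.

1. P0: store L3 := 48  bus=[BusRdX]  L3: P0=M P1=I P2=I  mem[L3]=90
2. P0: store L0 := 48  bus=[BusRdX]  L0: P0=M P1=I P2=I  mem[L0]=90
3. P2: store L0 := 18  bus=[BusRdX,Flush]  L0: P0=I P1=I P2=M  mem[L0]=48
4. P2: store L4 := 85  bus=[BusRdX]  L4: P0=I P1=I P2=M  mem[L4]=90
5. P2: store L0 := 66  bus=[-]  L0: P0=I P1=I P2=M  mem[L0]=48
6. P2: load  L3  bus=[BusRd,Flush]  L3: P0=S P1=I P2=S  mem[L3]=48
7. P0: load  L0  bus=[BusRd,Flush]  L0: P0=S P1=I P2=S  mem[L0]=66
8. P1: store L0 := 20  bus=[BusRdX]  L0: P0=I P1=M P2=I  mem[L0]=66
9. P1: load  L0  bus=[-]  L0: P0=I P1=M P2=I  mem[L0]=66

state = S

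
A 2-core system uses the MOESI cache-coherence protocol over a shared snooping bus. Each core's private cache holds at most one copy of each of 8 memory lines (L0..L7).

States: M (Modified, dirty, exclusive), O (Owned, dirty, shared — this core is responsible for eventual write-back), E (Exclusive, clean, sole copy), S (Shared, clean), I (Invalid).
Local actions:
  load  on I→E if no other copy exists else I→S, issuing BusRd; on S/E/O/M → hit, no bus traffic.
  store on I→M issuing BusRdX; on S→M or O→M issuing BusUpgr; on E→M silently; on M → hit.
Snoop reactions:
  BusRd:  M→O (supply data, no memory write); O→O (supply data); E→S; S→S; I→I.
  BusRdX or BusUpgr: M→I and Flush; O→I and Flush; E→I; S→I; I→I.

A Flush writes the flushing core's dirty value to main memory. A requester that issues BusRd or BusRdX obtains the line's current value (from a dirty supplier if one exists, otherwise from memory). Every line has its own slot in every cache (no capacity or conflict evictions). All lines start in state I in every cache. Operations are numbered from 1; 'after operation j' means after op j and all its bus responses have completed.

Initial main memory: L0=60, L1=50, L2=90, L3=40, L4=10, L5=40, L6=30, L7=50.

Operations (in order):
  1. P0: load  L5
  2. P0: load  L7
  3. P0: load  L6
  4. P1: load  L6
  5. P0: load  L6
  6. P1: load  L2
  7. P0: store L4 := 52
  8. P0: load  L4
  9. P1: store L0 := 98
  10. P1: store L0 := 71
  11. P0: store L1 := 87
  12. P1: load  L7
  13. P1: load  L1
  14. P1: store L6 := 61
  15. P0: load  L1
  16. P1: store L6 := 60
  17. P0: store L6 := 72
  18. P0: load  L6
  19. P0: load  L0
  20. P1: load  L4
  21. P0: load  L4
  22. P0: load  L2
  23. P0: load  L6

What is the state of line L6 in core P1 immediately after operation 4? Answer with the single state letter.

  op1 P0: load  L5 → E/I on L5; bus BusRd; mem=40
  op2 P0: load  L7 → E/I on L7; bus BusRd; mem=50
  op3 P0: load  L6 → E/I on L6; bus BusRd; mem=30
  op4 P1: load  L6 → S/S on L6; bus BusRd; mem=30
  op5 P0: load  L6 → S/S on L6; bus (none); mem=30
  op6 P1: load  L2 → I/E on L2; bus BusRd; mem=90
  op7 P0: store L4 := 52 → M/I on L4; bus BusRdX; mem=10
  op8 P0: load  L4 → M/I on L4; bus (none); mem=10
  op9 P1: store L0 := 98 → I/M on L0; bus BusRdX; mem=60
  op10 P1: store L0 := 71 → I/M on L0; bus (none); mem=60
  op11 P0: store L1 := 87 → M/I on L1; bus BusRdX; mem=50
  op12 P1: load  L7 → S/S on L7; bus BusRd; mem=50
  op13 P1: load  L1 → O/S on L1; bus BusRd; mem=50
  op14 P1: store L6 := 61 → I/M on L6; bus BusUpgr; mem=30
  op15 P0: load  L1 → O/S on L1; bus (none); mem=50
  op16 P1: store L6 := 60 → I/M on L6; bus (none); mem=30
  op17 P0: store L6 := 72 → M/I on L6; bus BusRdX Flush; mem=60
  op18 P0: load  L6 → M/I on L6; bus (none); mem=60
  op19 P0: load  L0 → S/O on L0; bus BusRd; mem=60
  op20 P1: load  L4 → O/S on L4; bus BusRd; mem=10
  op21 P0: load  L4 → O/S on L4; bus (none); mem=10
  op22 P0: load  L2 → S/S on L2; bus BusRd; mem=90
  op23 P0: load  L6 → M/I on L6; bus (none); mem=60

state = S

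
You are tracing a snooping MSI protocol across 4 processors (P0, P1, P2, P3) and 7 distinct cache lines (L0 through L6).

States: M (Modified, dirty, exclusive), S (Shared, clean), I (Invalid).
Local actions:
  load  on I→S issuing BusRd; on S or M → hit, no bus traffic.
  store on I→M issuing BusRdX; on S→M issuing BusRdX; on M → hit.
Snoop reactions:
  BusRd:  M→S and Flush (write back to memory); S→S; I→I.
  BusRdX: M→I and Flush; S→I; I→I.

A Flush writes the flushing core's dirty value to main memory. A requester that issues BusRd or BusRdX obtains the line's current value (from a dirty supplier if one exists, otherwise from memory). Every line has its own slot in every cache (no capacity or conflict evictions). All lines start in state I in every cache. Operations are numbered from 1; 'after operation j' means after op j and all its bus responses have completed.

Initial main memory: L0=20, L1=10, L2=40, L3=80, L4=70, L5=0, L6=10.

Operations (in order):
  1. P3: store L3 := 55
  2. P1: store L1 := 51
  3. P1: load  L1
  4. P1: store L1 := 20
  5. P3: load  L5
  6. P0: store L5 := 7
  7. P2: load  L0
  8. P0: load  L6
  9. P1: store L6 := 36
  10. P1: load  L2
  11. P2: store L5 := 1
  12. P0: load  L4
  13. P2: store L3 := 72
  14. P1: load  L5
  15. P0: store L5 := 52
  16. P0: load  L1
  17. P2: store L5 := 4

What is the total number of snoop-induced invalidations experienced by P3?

invalidations = 2

1. P3: store L3 := 55  bus=[BusRdX]  L3: P0=I P1=I P2=I P3=M  mem[L3]=80
2. P1: store L1 := 51  bus=[BusRdX]  L1: P0=I P1=M P2=I P3=I  mem[L1]=10
3. P1: load  L1  bus=[-]  L1: P0=I P1=M P2=I P3=I  mem[L1]=10
4. P1: store L1 := 20  bus=[-]  L1: P0=I P1=M P2=I P3=I  mem[L1]=10
5. P3: load  L5  bus=[BusRd]  L5: P0=I P1=I P2=I P3=S  mem[L5]=0
6. P0: store L5 := 7  bus=[BusRdX]  L5: P0=M P1=I P2=I P3=I  mem[L5]=0
7. P2: load  L0  bus=[BusRd]  L0: P0=I P1=I P2=S P3=I  mem[L0]=20
8. P0: load  L6  bus=[BusRd]  L6: P0=S P1=I P2=I P3=I  mem[L6]=10
9. P1: store L6 := 36  bus=[BusRdX]  L6: P0=I P1=M P2=I P3=I  mem[L6]=10
10. P1: load  L2  bus=[BusRd]  L2: P0=I P1=S P2=I P3=I  mem[L2]=40
11. P2: store L5 := 1  bus=[BusRdX,Flush]  L5: P0=I P1=I P2=M P3=I  mem[L5]=7
12. P0: load  L4  bus=[BusRd]  L4: P0=S P1=I P2=I P3=I  mem[L4]=70
13. P2: store L3 := 72  bus=[BusRdX,Flush]  L3: P0=I P1=I P2=M P3=I  mem[L3]=55
14. P1: load  L5  bus=[BusRd,Flush]  L5: P0=I P1=S P2=S P3=I  mem[L5]=1
15. P0: store L5 := 52  bus=[BusRdX]  L5: P0=M P1=I P2=I P3=I  mem[L5]=1
16. P0: load  L1  bus=[BusRd,Flush]  L1: P0=S P1=S P2=I P3=I  mem[L1]=20
17. P2: store L5 := 4  bus=[BusRdX,Flush]  L5: P0=I P1=I P2=M P3=I  mem[L5]=52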